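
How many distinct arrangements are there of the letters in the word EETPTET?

EETPTET has 7 letters with E appearing 3 times and T appearing 3 times.
So there are 7! / (3!·3!) = 140 distinguishable arrangements.

140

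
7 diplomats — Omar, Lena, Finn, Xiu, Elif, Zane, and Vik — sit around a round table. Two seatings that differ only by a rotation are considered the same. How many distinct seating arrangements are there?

Seat Omar anywhere (absorbing the rotational symmetry), then permute the other 6: (6)! = 720.

720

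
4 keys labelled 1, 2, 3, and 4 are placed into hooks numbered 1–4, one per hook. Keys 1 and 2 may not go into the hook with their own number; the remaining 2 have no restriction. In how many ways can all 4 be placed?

14

Let Aᵢ (for i ∈ {1, 2}) be the placements that put key i in its forbidden hook. Any j of these fix j positions, leaving (4−j)! ways to fill the rest, and there are C(2,j) ways to pick which j.
By inclusion–exclusion, the number of valid placements is Σ_{j=0}^{2} (−1)^j C(2,j)·(4−j)!.
Computing: 24 − 12 + 2 = 14.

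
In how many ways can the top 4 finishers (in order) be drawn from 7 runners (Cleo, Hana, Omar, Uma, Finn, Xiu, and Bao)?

840

This is an ordered selection of 4 from 7: P(7,4).
That gives 7 × 6 × 5 × 4 = 840.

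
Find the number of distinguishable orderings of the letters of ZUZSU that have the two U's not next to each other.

Total arrangements of ZUZSU: 5!/(2!·2!) = 30.
Arrangements with the U's together: treat UU as one letter, giving (4)!/(2!) = 12.
Subtracting, 30 − 12 = 18 arrangements keep the U's apart.

18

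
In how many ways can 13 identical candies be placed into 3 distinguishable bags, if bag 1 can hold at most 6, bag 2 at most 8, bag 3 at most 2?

Without the upper bounds there are C(15,2) = 105 ways to split 13 among 3 bags.
Subtract solutions that violate a single cap (substitute x_i' = x_i − (cap_i+1)): x_1 ≥ 7 gives C(8,2) = 28; x_2 ≥ 9 gives C(6,2) = 15; x_3 ≥ 3 gives C(12,2) = 66. Together 109.
Add back pairs where two caps are both exceeded: 0 + 10 + 3 = 13.
By inclusion–exclusion the count is 105 − 109 + 13 = 9.

9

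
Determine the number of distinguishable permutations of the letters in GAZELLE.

1260

The 7 letters of GAZELLE have repeats: E appearing twice and L appearing twice.
So there are 7! / (2!·2!) = 1260 distinguishable arrangements.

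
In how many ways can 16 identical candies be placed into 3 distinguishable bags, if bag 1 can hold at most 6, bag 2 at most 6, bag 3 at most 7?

By stars and bars, unrestricted non-negative solutions to x_1+…+x_3 = 16 number C(16+2,2) = 153.
Subtract solutions that violate a single cap (substitute x_i' = x_i − (cap_i+1)): x_1 ≥ 7 gives C(11,2) = 55; x_2 ≥ 7 gives C(11,2) = 55; x_3 ≥ 8 gives C(10,2) = 45. Together 155.
Add back pairs where two caps are both exceeded: 6 + 3 + 3 = 12.
By inclusion–exclusion the count is 153 − 155 + 12 = 10.

10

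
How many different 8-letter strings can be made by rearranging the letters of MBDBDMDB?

560

MBDBDMDB has 8 letters with B appearing 3 times, D appearing 3 times, and M appearing twice.
Dividing 8! = 40320 by 3!·3!·2! = 72 for the repeated letters gives 560.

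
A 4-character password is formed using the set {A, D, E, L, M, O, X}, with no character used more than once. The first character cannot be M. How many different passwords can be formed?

The first character has 7−1 = 6 choices (anything except M).
The remaining 3 characters are filled from the other 6 symbols without repetition: 6 × 5 × 4 = 120.
Total: 6 × 120 = 720.

720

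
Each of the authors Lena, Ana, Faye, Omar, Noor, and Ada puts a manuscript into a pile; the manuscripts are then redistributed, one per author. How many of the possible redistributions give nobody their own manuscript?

Let Aᵢ be the assignments in which author i gets their own manuscript. We want the size of the complement of A₁∪…∪A_6.
By inclusion–exclusion this is Σ_{j=0}^{6} (−1)^j C(6,j)·(6−j)!.
Computing: 720 − 720 + 360 − 120 + 30 − 6 + 1 = 265.

265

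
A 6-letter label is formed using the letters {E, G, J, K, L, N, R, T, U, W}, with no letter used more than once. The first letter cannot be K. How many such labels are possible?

136080

The first letter has 10−1 = 9 choices (anything except K).
The remaining 5 letters are filled from the other 9 symbols without repetition: 9 × 8 × 7 × 6 × 5 = 15120.
Total: 9 × 15120 = 136080.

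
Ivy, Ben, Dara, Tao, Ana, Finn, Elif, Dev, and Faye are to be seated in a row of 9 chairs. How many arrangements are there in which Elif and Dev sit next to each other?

80640

Glue Elif and Dev into one block (2 internal orders), leaving 8 units to arrange in a row.
So the count is 2·(8)! = 80640.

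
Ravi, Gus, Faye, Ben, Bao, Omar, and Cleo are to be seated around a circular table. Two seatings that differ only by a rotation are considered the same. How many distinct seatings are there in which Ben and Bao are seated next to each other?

240

Treat {Ben, Bao} as one unit (2 internal orders) and seat the resulting 6 units around the table: (5)! circular arrangements.
So 2 × (5)! = 2 × 120 = 240.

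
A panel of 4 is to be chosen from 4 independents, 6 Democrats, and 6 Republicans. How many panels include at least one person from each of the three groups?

936

Total 4-person selections from all 16: C(16,4) = 1820.
Subtract selections that omit an entire group: no independents → C(12,4) = 495; no Democrats → C(10,4) = 210; no Republicans → C(10,4) = 210.
Add back selections omitting two groups (i.e. drawn from a single group): C(4,4) + C(6,4) + C(6,4) = 31.
By inclusion–exclusion: 1820 − 915 + 31 = 936.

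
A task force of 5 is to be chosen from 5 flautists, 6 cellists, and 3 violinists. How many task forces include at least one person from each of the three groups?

With no constraint there are C(14,5) = 2002 possible selections.
Subtract selections that omit an entire group: no flautists → C(9,5) = 126; no cellists → C(8,5) = 56; no violinists → C(11,5) = 462.
Add back selections omitting two groups (i.e. drawn from a single group): C(5,5) + C(6,5) + C(3,5) = 7.
By inclusion–exclusion: 2002 − 644 + 7 = 1365.

1365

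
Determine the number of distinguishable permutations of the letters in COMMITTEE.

45360

COMMITTEE has 9 letters with E appearing twice, M appearing twice, and T appearing twice.
The number of distinct arrangements is 9!/(2!·2!·2!) = 362880/8 = 45360.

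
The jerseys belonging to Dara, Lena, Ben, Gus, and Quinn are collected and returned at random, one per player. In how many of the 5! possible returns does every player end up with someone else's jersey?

This is the derangement count D_5: permutations of 5 items with no fixed point.
By inclusion–exclusion this is Σ_{j=0}^{5} (−1)^j C(5,j)·(5−j)!.
Computing: 120 − 120 + 60 − 20 + 5 − 1 = 44.

44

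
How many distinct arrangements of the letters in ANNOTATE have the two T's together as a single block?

1260

Treat the 2 copies of T as a single block. The multiset to arrange is then {TT, A, A, E, N, N, O}, 7 items in all.
That gives (7)!/(2!·2!) = 1260 arrangements.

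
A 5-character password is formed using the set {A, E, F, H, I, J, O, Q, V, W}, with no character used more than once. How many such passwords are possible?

30240

This is a permutation of 5 out of 10: P(10,5) = 10!/5!.
That product is 10 × 9 × 8 × 7 × 6 = 30240.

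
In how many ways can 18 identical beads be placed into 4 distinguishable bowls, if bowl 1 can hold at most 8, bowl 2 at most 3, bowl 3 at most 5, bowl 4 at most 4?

10

Without the upper bounds there are C(21,3) = 1330 ways to split 18 among 4 bowls.
Subtract solutions that violate a single cap (substitute x_i' = x_i − (cap_i+1)): x_1 ≥ 9 gives C(12,3) = 220; x_2 ≥ 4 gives C(17,3) = 680; x_3 ≥ 6 gives C(15,3) = 455; x_4 ≥ 5 gives C(16,3) = 560. Together 1915.
Add back pairs where two caps are both exceeded: 56 + 20 + 35 + 165 + 220 + 120 = 616.
Subtract triples: 0 + 1 + 0 + 20 = 21.
By inclusion–exclusion the count is 1330 − 1915 + 616 − 21 = 10.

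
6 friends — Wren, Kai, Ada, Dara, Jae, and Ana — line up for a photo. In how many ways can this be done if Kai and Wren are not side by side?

There are 6! = 720 arrangements in all. If Kai and Wren are adjacent, merging them into one block gives 2·(5)! = 240 arrangements.
Complementary counting: 720 − 240 = 480.

480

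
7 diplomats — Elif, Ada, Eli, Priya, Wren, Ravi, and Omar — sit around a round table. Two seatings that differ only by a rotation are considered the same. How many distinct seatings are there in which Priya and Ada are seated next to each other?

Glue Priya and Ada into a block (2 internal orders). Seating 6 units around a circle gives (5)! arrangements.
So 2 × (5)! = 2 × 120 = 240.

240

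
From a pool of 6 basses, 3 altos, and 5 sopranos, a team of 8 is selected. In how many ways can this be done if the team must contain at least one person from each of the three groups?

Unrestricted: C(14,8) = 3003 ways to pick any 8 of the 14.
Selections missing a whole group: no basses → C(8,8) = 1; no altos → C(11,8) = 165; no sopranos → C(9,8) = 9.
Add back selections omitting two groups (i.e. drawn from a single group): C(6,8) + C(3,8) + C(5,8) = 0.
By inclusion–exclusion: 3003 − 175 + 0 = 2828.

2828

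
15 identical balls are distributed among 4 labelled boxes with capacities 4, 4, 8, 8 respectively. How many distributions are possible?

148

Without the upper bounds there are C(18,3) = 816 ways to split 15 among 4 boxes.
Subtract solutions that violate a single cap (substitute x_i' = x_i − (cap_i+1)): x_1 ≥ 5 gives C(13,3) = 286; x_2 ≥ 5 gives C(13,3) = 286; x_3 ≥ 9 gives C(9,3) = 84; x_4 ≥ 9 gives C(9,3) = 84. Together 740.
Add back pairs where two caps are both exceeded: 56 + 4 + 4 + 4 + 4 + 0 = 72.
By inclusion–exclusion the count is 816 − 740 + 72 = 148.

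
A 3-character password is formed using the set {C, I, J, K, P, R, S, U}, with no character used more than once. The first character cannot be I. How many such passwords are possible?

The first character has 8−1 = 7 choices (anything except I).
The remaining 2 characters are filled from the other 7 symbols without repetition: 7 × 6 = 42.
Total: 7 × 42 = 294.

294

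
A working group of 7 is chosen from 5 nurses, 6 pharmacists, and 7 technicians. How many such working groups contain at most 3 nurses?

Split by how many nurses are chosen (0 through 3).
Sum: C(5,0)·C(13,7) + C(5,1)·C(13,6) + C(5,2)·C(13,5) + C(5,3)·C(13,4) = 1716 + 8580 + 12870 + 7150 = 30316.

30316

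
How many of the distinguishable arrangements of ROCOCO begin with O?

With the first slot taken by O, it remains to arrange the other 5 letters (RCOCO).
Those 5 letters have C appearing twice and O appearing twice, giving (5)!/(2!·2!) = 30.

30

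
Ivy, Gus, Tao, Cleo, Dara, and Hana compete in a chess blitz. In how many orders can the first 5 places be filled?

720

This is an ordered selection of 5 from 6: P(6,5).
That gives 6 × 5 × 4 × 3 × 2 = 720.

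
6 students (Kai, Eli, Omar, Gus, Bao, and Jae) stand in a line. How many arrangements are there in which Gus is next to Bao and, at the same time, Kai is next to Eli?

Treat {Gus,Bao} as one block (2 orders) and {Kai,Eli} as another (2 orders).
That leaves 4 units to arrange: 2 × 2 × 4! = 4 × 24 = 96.

96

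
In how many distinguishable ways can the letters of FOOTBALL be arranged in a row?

10080

FOOTBALL has 8 letters with L appearing twice and O appearing twice.
So there are 8! / (2!·2!) = 10080 distinguishable arrangements.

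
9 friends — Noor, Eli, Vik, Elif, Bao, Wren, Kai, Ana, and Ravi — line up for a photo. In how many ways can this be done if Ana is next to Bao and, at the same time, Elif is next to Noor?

20160

Treat {Ana,Bao} as one block (2 orders) and {Elif,Noor} as another (2 orders).
That leaves 7 units to arrange: 2 × 2 × 7! = 4 × 5040 = 20160.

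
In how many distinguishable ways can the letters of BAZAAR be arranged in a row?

Letter multiplicities in BAZAAR: A×3, B×1, R×1, Z×1.
So there are 6! / (3!) = 120 distinguishable arrangements.

120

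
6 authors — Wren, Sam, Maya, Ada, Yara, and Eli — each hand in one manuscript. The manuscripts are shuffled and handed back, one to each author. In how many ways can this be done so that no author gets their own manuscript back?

Let Aᵢ be the assignments in which author i gets their own manuscript. We want the size of the complement of A₁∪…∪A_6.
By inclusion–exclusion this is Σ_{j=0}^{6} (−1)^j C(6,j)·(6−j)!.
Computing: 720 − 720 + 360 − 120 + 30 − 6 + 1 = 265.

265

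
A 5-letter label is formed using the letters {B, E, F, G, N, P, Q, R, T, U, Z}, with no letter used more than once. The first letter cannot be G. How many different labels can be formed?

50400

The first letter has 11−1 = 10 choices (anything except G).
The remaining 4 letters are filled from the other 10 symbols without repetition: 10 × 9 × 8 × 7 = 5040.
Total: 10 × 5040 = 50400.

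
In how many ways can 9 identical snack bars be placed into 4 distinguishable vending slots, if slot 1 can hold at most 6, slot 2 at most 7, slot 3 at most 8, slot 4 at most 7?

201

By stars and bars, unrestricted non-negative solutions to x_1+…+x_4 = 9 number C(9+3,3) = 220.
Subtract solutions that violate a single cap (substitute x_i' = x_i − (cap_i+1)): x_1 ≥ 7 gives C(5,3) = 10; x_2 ≥ 8 gives C(4,3) = 4; x_3 ≥ 9 gives C(3,3) = 1; x_4 ≥ 8 gives C(4,3) = 4. Together 19.
No two caps can be exceeded simultaneously, so the pair terms are all 0.
By inclusion–exclusion the count is 220 − 19 + 0 = 201.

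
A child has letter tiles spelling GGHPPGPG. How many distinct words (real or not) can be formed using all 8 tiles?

Letter multiplicities in GGHPPGPG: G×4, H×1, P×3.
The number of distinct arrangements is 8!/(4!·3!) = 40320/144 = 280.

280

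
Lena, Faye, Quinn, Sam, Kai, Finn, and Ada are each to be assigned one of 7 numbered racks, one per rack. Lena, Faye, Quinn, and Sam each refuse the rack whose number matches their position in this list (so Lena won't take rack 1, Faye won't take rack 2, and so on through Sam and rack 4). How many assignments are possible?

Let Aᵢ (for 1 ≤ i ≤ 4) be the placements that put person i in their forbidden rack. Any j of these fix j positions, leaving (7−j)! ways to fill the rest, and there are C(4,j) ways to pick which j.
By inclusion–exclusion, the number of valid placements is Σ_{j=0}^{4} (−1)^j C(4,j)·(7−j)!.
Computing: 5040 − 2880 + 720 − 96 + 6 = 2790.

2790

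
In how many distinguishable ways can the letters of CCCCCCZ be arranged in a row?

7

Letter multiplicities in CCCCCCZ: C×6, Z×1.
The number of distinct arrangements is 7!/(6!) = 5040/720 = 7.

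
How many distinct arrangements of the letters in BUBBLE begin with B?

60

With the first slot taken by B, it remains to arrange the other 5 letters (UBBLE).
Those 5 letters have B appearing twice, giving (5)!/(2!) = 60.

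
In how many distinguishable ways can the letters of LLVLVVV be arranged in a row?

35

Letter multiplicities in LLVLVVV: L×3, V×4.
The number of distinct arrangements is 7!/(4!·3!) = 5040/144 = 35.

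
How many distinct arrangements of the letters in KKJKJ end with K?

With the last slot taken by K, it remains to arrange the other 4 letters (KJKJ).
Those 4 letters have J appearing twice and K appearing twice, giving (4)!/(2!·2!) = 6.

6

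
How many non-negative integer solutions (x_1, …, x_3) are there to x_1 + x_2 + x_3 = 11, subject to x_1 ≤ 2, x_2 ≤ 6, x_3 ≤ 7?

12

By stars and bars, unrestricted non-negative solutions to x_1+…+x_3 = 11 number C(11+2,2) = 78.
Subtract solutions that violate a single cap (substitute x_i' = x_i − (cap_i+1)): x_1 ≥ 3 gives C(10,2) = 45; x_2 ≥ 7 gives C(6,2) = 15; x_3 ≥ 8 gives C(5,2) = 10. Together 70.
Add back pairs where two caps are both exceeded: 3 + 1 + 0 = 4.
By inclusion–exclusion the count is 78 − 70 + 4 = 12.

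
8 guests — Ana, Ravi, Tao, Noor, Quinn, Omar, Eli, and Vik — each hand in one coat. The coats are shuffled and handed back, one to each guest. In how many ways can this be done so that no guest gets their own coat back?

14833

This is the derangement count D_8: permutations of 8 items with no fixed point.
By inclusion–exclusion this is Σ_{j=0}^{8} (−1)^j C(8,j)·(8−j)!.
Computing: 40320 − 40320 + 20160 − 6720 + 1680 − 336 + 56 − 8 + 1 = 14833.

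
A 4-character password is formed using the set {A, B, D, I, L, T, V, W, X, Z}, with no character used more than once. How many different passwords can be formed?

This is a permutation of 4 out of 10: P(10,4) = 10!/6!.
10 × 9 × 8 × 7 = 5040.

5040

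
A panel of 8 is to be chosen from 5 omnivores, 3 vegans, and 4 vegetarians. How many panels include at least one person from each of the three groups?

With no constraint there are C(12,8) = 495 possible selections.
Selections missing a whole group: no omnivores → C(7,8) = 0; no vegans → C(9,8) = 9; no vegetarians → C(8,8) = 1.
Add back selections omitting two groups (i.e. drawn from a single group): C(5,8) + C(3,8) + C(4,8) = 0.
By inclusion–exclusion: 495 − 10 + 0 = 485.

485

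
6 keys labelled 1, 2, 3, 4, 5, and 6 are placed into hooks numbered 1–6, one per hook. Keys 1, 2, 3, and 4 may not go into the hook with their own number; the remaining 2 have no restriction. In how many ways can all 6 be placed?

362

Let Aᵢ (for 1 ≤ i ≤ 4) be the placements that put key i in its forbidden hook. Any j of these fix j positions, leaving (6−j)! ways to fill the rest, and there are C(4,j) ways to pick which j.
By inclusion–exclusion, the number of valid placements is Σ_{j=0}^{4} (−1)^j C(4,j)·(6−j)!.
Computing: 720 − 480 + 144 − 24 + 2 = 362.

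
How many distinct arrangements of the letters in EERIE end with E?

Fix E in the last position and arrange the remaining 4 letters.
Those 4 letters have E appearing twice, giving (4)!/(2!) = 12.

12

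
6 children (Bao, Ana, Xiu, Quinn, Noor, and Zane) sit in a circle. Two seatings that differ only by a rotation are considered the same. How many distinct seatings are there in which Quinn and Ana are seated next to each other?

48

Treat {Quinn, Ana} as one unit (2 internal orders) and seat the resulting 5 units around the table: (4)! circular arrangements.
So 2 × (4)! = 2 × 24 = 48.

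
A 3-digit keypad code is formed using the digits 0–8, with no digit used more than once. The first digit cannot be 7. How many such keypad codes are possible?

448

The first digit has 9−1 = 8 choices (anything except 7).
The remaining 2 digits are filled from the other 8 symbols without repetition: 8 × 7 = 56.
Total: 8 × 56 = 448.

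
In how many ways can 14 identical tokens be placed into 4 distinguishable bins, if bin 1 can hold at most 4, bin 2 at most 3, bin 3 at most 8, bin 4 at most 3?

By stars and bars, unrestricted non-negative solutions to x_1+…+x_4 = 14 number C(14+3,3) = 680.
Subtract solutions that violate a single cap (substitute x_i' = x_i − (cap_i+1)): x_1 ≥ 5 gives C(12,3) = 220; x_2 ≥ 4 gives C(13,3) = 286; x_3 ≥ 9 gives C(8,3) = 56; x_4 ≥ 4 gives C(13,3) = 286. Together 848.
Add back pairs where two caps are both exceeded: 56 + 1 + 56 + 4 + 84 + 4 = 205.
Subtract triples: 0 + 4 + 0 + 0 = 4.
By inclusion–exclusion the count is 680 − 848 + 205 − 4 = 33.

33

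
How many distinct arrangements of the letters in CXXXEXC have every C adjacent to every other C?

30

Treat the 2 copies of C as a single block. The multiset to arrange is then {CC, E, X, X, X, X}, 6 items in all.
That gives (6)!/(4!) = 30 arrangements.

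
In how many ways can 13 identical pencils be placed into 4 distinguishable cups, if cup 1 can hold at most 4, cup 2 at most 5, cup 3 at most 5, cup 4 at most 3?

Without the upper bounds there are C(16,3) = 560 ways to split 13 among 4 cups.
Subtract solutions that violate a single cap (substitute x_i' = x_i − (cap_i+1)): x_1 ≥ 5 gives C(11,3) = 165; x_2 ≥ 6 gives C(10,3) = 120; x_3 ≥ 6 gives C(10,3) = 120; x_4 ≥ 4 gives C(12,3) = 220. Together 625.
Add back pairs where two caps are both exceeded: 10 + 10 + 35 + 4 + 20 + 20 = 99.
By inclusion–exclusion the count is 560 − 625 + 99 = 34.

34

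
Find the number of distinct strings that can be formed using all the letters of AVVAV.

The 5 letters of AVVAV have repeats: A appearing twice and V appearing 3 times.
So there are 5! / (3!·2!) = 10 distinguishable arrangements.

10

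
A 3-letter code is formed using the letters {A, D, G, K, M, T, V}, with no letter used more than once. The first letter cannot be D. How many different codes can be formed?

The first letter has 7−1 = 6 choices (anything except D).
The remaining 2 letters are filled from the other 6 symbols without repetition: 6 × 5 = 30.
Total: 6 × 30 = 180.

180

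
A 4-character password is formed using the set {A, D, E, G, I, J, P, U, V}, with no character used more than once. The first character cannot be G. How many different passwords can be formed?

The first character has 9−1 = 8 choices (anything except G).
The remaining 3 characters are filled from the other 8 symbols without repetition: 8 × 7 × 6 = 336.
Total: 8 × 336 = 2688.

2688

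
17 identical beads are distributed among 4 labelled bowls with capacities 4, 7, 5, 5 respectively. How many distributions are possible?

35

Without the upper bounds there are C(20,3) = 1140 ways to split 17 among 4 bowls.
Subtract solutions that violate a single cap (substitute x_i' = x_i − (cap_i+1)): x_1 ≥ 5 gives C(15,3) = 455; x_2 ≥ 8 gives C(12,3) = 220; x_3 ≥ 6 gives C(14,3) = 364; x_4 ≥ 6 gives C(14,3) = 364. Together 1403.
Add back pairs where two caps are both exceeded: 35 + 84 + 84 + 20 + 20 + 56 = 299.
Subtract triples: 0 + 0 + 1 + 0 = 1.
By inclusion–exclusion the count is 1140 − 1403 + 299 − 1 = 35.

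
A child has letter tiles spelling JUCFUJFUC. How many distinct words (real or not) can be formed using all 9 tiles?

7560

JUCFUJFUC has 9 letters with C appearing twice, F appearing twice, J appearing twice, and U appearing 3 times.
The number of distinct arrangements is 9!/(3!·2!·2!·2!) = 362880/48 = 7560.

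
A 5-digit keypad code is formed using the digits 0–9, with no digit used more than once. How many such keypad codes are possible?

30240

This is a permutation of 5 out of 10: P(10,5) = 10!/5!.
10 × 9 × 8 × 7 × 6 = 30240.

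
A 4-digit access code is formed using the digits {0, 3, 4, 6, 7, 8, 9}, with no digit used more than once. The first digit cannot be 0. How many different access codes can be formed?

720

The first digit has 7−1 = 6 choices (anything except 0).
The remaining 3 digits are filled from the other 6 symbols without repetition: 6 × 5 × 4 = 120.
Total: 6 × 120 = 720.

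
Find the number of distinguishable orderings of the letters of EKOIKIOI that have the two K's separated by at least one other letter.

There are 8!/(3!·2!·2!) = 1680 arrangements of EKOIKIOI in total.
If the two K's are adjacent, glue them into one block, leaving 7 items to arrange: (7)!/(3!·2!) = 420 ways.
Subtracting, 1680 − 420 = 1260 arrangements keep the K's apart.

1260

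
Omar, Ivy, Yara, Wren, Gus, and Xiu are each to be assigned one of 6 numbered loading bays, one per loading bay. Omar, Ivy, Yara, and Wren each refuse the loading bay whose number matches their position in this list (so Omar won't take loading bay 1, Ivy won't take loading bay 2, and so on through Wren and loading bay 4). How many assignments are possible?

Let Aᵢ (for 1 ≤ i ≤ 4) be the placements that put person i in their forbidden loading bay. Any j of these fix j positions, leaving (6−j)! ways to fill the rest, and there are C(4,j) ways to pick which j.
By inclusion–exclusion, the number of valid placements is Σ_{j=0}^{4} (−1)^j C(4,j)·(6−j)!.
Computing: 720 − 480 + 144 − 24 + 2 = 362.

362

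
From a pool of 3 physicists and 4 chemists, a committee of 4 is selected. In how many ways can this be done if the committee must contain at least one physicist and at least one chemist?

34

Unrestricted: C(7,4) = 35 ways to pick any 4 of the 7.
Subtract selections that omit an entire group: no physicists → C(4,4) = 1; no chemists → C(3,4) = 0.
Both groups omitted at once is impossible, so 35 − 1 = 34.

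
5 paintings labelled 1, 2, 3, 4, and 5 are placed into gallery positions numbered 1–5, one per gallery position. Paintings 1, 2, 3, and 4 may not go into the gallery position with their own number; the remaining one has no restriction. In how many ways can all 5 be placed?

Let Aᵢ (for 1 ≤ i ≤ 4) be the placements that put painting i in its forbidden gallery position. Any j of these fix j positions, leaving (5−j)! ways to fill the rest, and there are C(4,j) ways to pick which j.
By inclusion–exclusion, the number of valid placements is Σ_{j=0}^{4} (−1)^j C(4,j)·(5−j)!.
Computing: 120 − 96 + 36 − 8 + 1 = 53.

53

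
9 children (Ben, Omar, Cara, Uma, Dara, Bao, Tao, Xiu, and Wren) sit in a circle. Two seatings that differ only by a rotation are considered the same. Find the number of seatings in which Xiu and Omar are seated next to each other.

Treat {Xiu, Omar} as one unit (2 internal orders) and seat the resulting 8 units around the table: (7)! circular arrangements.
So 2 × (7)! = 2 × 5040 = 10080.

10080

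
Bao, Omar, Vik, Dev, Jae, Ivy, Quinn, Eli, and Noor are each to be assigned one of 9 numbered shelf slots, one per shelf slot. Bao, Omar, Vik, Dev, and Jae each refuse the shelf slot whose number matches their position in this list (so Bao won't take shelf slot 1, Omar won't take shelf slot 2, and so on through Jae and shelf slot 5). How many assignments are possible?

Let Aᵢ (for 1 ≤ i ≤ 5) be the placements that put person i in their forbidden shelf slot. Any j of these fix j positions, leaving (9−j)! ways to fill the rest, and there are C(5,j) ways to pick which j.
By inclusion–exclusion, the number of valid placements is Σ_{j=0}^{5} (−1)^j C(5,j)·(9−j)!.
Computing: 362880 − 201600 + 50400 − 7200 + 600 − 24 = 205056.

205056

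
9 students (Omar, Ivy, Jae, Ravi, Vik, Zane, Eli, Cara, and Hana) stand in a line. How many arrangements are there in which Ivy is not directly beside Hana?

Of the 9! = 362880 arrangements, those with Ivy and Hana adjacent number 2 × 8! = 80640 (treat the pair as a block with 2 internal orders).
Complementary counting: 362880 − 80640 = 282240.

282240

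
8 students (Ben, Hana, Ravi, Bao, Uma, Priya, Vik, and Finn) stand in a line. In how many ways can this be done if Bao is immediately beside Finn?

Glue Bao and Finn into one block (2 internal orders), leaving 7 units to arrange in a row.
That gives 2 × 7! = 2 × 5040 = 10080.

10080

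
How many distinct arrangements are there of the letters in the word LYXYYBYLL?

The 9 letters of LYXYYBYLL have repeats: L appearing 3 times and Y appearing 4 times.
The number of distinct arrangements is 9!/(4!·3!) = 362880/144 = 2520.

2520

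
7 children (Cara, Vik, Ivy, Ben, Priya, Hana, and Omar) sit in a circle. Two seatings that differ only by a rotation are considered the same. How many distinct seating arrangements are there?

720

Fix one person's seat to break rotational symmetry; the remaining 6 people can be arranged in (6)! = 720 ways.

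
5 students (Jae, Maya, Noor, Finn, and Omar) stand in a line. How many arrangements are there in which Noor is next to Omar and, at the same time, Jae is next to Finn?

Treat {Noor,Omar} as one block (2 orders) and {Jae,Finn} as another (2 orders).
That leaves 3 units to arrange: 2 × 2 × 3! = 4 × 6 = 24.

24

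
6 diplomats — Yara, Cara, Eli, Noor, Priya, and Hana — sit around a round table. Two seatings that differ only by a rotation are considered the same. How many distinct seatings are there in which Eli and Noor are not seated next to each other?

72

Without the restriction there are (5)! = 120 seatings.
Seatings with Eli beside Noor: treat them as a block with 2 internal orders, giving 2 × (4)! = 48.
Subtracting, 120 − 48 = 72.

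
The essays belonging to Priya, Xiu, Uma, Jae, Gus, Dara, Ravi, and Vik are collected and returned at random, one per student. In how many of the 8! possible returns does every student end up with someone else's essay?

Let Aᵢ be the assignments in which student i gets their own essay. We want the size of the complement of A₁∪…∪A_8.
By inclusion–exclusion this is Σ_{j=0}^{8} (−1)^j C(8,j)·(8−j)!.
Computing: 40320 − 40320 + 20160 − 6720 + 1680 − 336 + 56 − 8 + 1 = 14833.

14833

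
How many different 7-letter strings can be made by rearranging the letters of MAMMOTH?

840

MAMMOTH has 7 letters with M appearing 3 times.
The number of distinct arrangements is 7!/(3!) = 5040/6 = 840.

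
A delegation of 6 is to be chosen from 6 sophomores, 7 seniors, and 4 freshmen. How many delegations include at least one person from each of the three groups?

9996

Total 6-person selections from all 17: C(17,6) = 12376.
Subtract selections that omit an entire group: no sophomores → C(11,6) = 462; no seniors → C(10,6) = 210; no freshmen → C(13,6) = 1716.
Add back selections omitting two groups (i.e. drawn from a single group): C(6,6) + C(7,6) + C(4,6) = 8.
By inclusion–exclusion: 12376 − 2388 + 8 = 9996.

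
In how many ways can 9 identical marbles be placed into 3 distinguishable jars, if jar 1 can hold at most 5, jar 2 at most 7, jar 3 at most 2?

Ignoring the caps, the number of non-negative solutions to x_1+…+x_3 = 9 is C(11,2) = 55.
Subtract solutions that violate a single cap (substitute x_i' = x_i − (cap_i+1)): x_1 ≥ 6 gives C(5,2) = 10; x_2 ≥ 8 gives C(3,2) = 3; x_3 ≥ 3 gives C(8,2) = 28. Together 41.
Add back pairs where two caps are both exceeded: 0 + 1 + 0 = 1.
By inclusion–exclusion the count is 55 − 41 + 1 = 15.

15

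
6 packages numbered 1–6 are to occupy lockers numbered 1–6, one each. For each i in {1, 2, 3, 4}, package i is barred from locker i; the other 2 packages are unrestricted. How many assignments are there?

Let Aᵢ (for 1 ≤ i ≤ 4) be the placements that put package i in its forbidden locker. Any j of these fix j positions, leaving (6−j)! ways to fill the rest, and there are C(4,j) ways to pick which j.
By inclusion–exclusion, the number of valid placements is Σ_{j=0}^{4} (−1)^j C(4,j)·(6−j)!.
Computing: 720 − 480 + 144 − 24 + 2 = 362.

362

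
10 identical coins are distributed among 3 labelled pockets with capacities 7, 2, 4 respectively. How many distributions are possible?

9

Without the upper bounds there are C(12,2) = 66 ways to split 10 among 3 pockets.
Subtract solutions that violate a single cap (substitute x_i' = x_i − (cap_i+1)): x_1 ≥ 8 gives C(4,2) = 6; x_2 ≥ 3 gives C(9,2) = 36; x_3 ≥ 5 gives C(7,2) = 21. Together 63.
Add back pairs where two caps are both exceeded: 0 + 0 + 6 = 6.
By inclusion–exclusion the count is 66 − 63 + 6 = 9.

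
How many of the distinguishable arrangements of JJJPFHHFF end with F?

With the last slot taken by F, it remains to arrange the other 8 letters (JJJPHHFF).
Those 8 letters have F appearing twice, H appearing twice, and J appearing 3 times, giving (8)!/(3!·2!·2!) = 1680.

1680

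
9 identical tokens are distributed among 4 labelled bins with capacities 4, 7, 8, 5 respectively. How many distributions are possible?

160

Ignoring the caps, the number of non-negative solutions to x_1+…+x_4 = 9 is C(12,3) = 220.
Subtract solutions that violate a single cap (substitute x_i' = x_i − (cap_i+1)): x_1 ≥ 5 gives C(7,3) = 35; x_2 ≥ 8 gives C(4,3) = 4; x_3 ≥ 9 gives C(3,3) = 1; x_4 ≥ 6 gives C(6,3) = 20. Together 60.
No two caps can be exceeded simultaneously, so the pair terms are all 0.
By inclusion–exclusion the count is 220 − 60 + 0 = 160.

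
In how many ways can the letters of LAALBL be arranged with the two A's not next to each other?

There are 6!/(3!·2!) = 60 arrangements of LAALBL in total.
Arrangements with the A's together: treat AA as one letter, giving (5)!/(3!) = 20.
Subtracting, 60 − 20 = 40 arrangements keep the A's apart.

40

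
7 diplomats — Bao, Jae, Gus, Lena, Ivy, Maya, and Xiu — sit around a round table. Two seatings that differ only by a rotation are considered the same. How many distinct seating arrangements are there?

720

Around a circle, 7 distinct people have 7!/7 = (6)! = 720 rotationally distinct seatings.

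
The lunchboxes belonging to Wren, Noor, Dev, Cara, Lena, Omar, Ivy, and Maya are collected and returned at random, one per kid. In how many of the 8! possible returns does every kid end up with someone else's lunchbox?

14833

This is the derangement count D_8: permutations of 8 items with no fixed point.
By inclusion–exclusion this is Σ_{j=0}^{8} (−1)^j C(8,j)·(8−j)!.
Computing: 40320 − 40320 + 20160 − 6720 + 1680 − 336 + 56 − 8 + 1 = 14833.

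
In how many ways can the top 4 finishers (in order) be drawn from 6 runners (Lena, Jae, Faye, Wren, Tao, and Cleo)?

There are 6 choices for 1st place, 5 for 2nd, and so on down to 3 for position 4.
That gives 6 × 5 × 4 × 3 = 360.

360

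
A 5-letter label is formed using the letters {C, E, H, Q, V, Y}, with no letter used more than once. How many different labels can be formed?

With no repetition, fill the 5 letters in order: 6 choices, then 5, down to 2.
6 × 5 × 4 × 3 × 2 = 720.

720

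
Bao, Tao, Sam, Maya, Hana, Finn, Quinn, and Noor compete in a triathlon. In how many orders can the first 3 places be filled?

This is an ordered selection of 3 from 8: P(8,3).
That gives 8 × 7 × 6 = 336.

336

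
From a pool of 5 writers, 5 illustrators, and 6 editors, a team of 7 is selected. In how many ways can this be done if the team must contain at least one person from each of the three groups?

10660

Unrestricted: C(16,7) = 11440 ways to pick any 7 of the 16.
Subtract selections that omit an entire group: no writers → C(11,7) = 330; no illustrators → C(11,7) = 330; no editors → C(10,7) = 120.
Add back selections omitting two groups (i.e. drawn from a single group): C(5,7) + C(5,7) + C(6,7) = 0.
By inclusion–exclusion: 11440 − 780 + 0 = 10660.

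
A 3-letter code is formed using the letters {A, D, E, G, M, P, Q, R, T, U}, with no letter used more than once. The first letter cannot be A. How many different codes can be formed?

648

The first letter has 10−1 = 9 choices (anything except A).
The remaining 2 letters are filled from the other 9 symbols without repetition: 9 × 8 = 72.
Total: 9 × 72 = 648.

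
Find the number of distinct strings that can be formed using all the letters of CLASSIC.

1260

Letter multiplicities in CLASSIC: A×1, C×2, I×1, L×1, S×2.
So there are 7! / (2!·2!) = 1260 distinguishable arrangements.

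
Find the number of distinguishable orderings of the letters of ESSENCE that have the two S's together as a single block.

Treat the 2 copies of S as a single block. The multiset to arrange is then {SS, C, E, E, E, N}, 6 items in all.
That gives (6)!/(3!) = 120 arrangements.

120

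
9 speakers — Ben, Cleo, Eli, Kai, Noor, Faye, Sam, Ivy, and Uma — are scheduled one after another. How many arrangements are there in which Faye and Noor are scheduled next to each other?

Treat {Faye, Noor} as a single unit. There are 8 units to order, and the pair itself can be ordered 2 ways.
So the count is 2·(8)! = 80640.

80640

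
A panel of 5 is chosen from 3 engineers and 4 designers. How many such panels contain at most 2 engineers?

Split by how many engineers are chosen (0 through 2).
Sum: C(3,0)·C(4,5) + C(3,1)·C(4,4) + C(3,2)·C(4,3) = 0 + 3 + 12 = 15.

15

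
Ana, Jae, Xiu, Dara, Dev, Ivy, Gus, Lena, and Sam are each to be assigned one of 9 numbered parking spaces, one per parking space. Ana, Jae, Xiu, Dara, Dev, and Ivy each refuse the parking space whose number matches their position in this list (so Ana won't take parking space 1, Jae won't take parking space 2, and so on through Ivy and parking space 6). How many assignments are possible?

Let Aᵢ (for 1 ≤ i ≤ 6) be the placements that put person i in their forbidden parking space. Any j of these fix j positions, leaving (9−j)! ways to fill the rest, and there are C(6,j) ways to pick which j.
By inclusion–exclusion, the number of valid placements is Σ_{j=0}^{6} (−1)^j C(6,j)·(9−j)!.
Computing: 362880 − 241920 + 75600 − 14400 + 1800 − 144 + 6 = 183822.

183822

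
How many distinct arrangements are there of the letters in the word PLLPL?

PLLPL has 5 letters with L appearing 3 times and P appearing twice.
Dividing 5! = 120 by 3!·2! = 12 for the repeated letters gives 10.

10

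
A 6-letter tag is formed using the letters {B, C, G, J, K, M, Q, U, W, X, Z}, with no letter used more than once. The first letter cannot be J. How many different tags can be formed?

302400

The first letter has 11−1 = 10 choices (anything except J).
The remaining 5 letters are filled from the other 10 symbols without repetition: 10 × 9 × 8 × 7 × 6 = 30240.
Total: 10 × 30240 = 302400.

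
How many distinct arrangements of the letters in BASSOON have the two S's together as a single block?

360

Treat the 2 copies of S as a single block. The multiset to arrange is then {SS, A, B, N, O, O}, 6 items in all.
That gives (6)!/(2!) = 360 arrangements.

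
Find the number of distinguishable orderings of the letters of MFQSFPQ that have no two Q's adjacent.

900

There are 7!/(2!·2!) = 1260 arrangements of MFQSFPQ in total.
Arrangements with the Q's together: treat QQ as one letter, giving (6)!/(2!) = 360.
Subtracting, 1260 − 360 = 900 arrangements keep the Q's apart.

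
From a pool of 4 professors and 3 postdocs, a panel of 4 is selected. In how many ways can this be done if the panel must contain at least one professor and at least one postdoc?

Total 4-person selections from all 7: C(7,4) = 35.
Subtract selections that omit an entire group: no professors → C(3,4) = 0; no postdocs → C(4,4) = 1.
Both groups omitted at once is impossible, so 35 − 1 = 34.

34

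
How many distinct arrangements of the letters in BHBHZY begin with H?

With the first slot taken by H, it remains to arrange the other 5 letters (BBHZY).
Those 5 letters have B appearing twice, giving (5)!/(2!) = 60.

60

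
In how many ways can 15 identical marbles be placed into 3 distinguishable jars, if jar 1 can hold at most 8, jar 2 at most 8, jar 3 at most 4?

Ignoring the caps, the number of non-negative solutions to x_1+…+x_3 = 15 is C(17,2) = 136.
Subtract solutions that violate a single cap (substitute x_i' = x_i − (cap_i+1)): x_1 ≥ 9 gives C(8,2) = 28; x_2 ≥ 9 gives C(8,2) = 28; x_3 ≥ 5 gives C(12,2) = 66. Together 122.
Add back pairs where two caps are both exceeded: 0 + 3 + 3 = 6.
By inclusion–exclusion the count is 136 − 122 + 6 = 20.

20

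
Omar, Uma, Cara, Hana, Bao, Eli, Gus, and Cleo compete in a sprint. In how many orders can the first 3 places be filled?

There are 8 choices for 1st place, 7 for 2nd, and 6 for 3rd.
That gives 8 × 7 × 6 = 336.

336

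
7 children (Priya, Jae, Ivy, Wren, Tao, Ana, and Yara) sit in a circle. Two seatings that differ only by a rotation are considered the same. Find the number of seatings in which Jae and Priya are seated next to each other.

Treat {Jae, Priya} as one unit (2 internal orders) and seat the resulting 6 units around the table: (5)! circular arrangements.
So 2 × (5)! = 2 × 120 = 240.

240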